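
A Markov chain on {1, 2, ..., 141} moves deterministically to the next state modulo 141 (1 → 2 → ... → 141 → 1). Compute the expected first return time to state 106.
E[T_106 | X_0 = 106] = 141

The chain cycles deterministically, so starting at state 106 it returns in exactly 141 steps. Equivalently, the stationary distribution is uniform π_j = 1/141 for every state j, so by Kac's formula E[T_106] = 1/π_106 = 141.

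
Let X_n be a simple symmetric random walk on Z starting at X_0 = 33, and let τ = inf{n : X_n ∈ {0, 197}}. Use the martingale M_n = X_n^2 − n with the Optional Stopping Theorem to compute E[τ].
E[τ] = 5412

M_n = X_n^2 − n is a martingale (since E[X_{n+1}^2 | F_n] = X_n^2 + 1). By OST (τ has finite mean in a bounded region), E[M_τ] = E[M_0] = X_0^2 − 0 = 33^2 = 1089. Also E[M_τ] = E[X_τ^2] − E[τ]. The walk exits at 0 or 197, with P(hit 197 first) = 33/197, so E[X_τ^2] = 197^2 · 33/197 + 0 = 6501. Thus E[τ] = E[X_τ^2] − E[M_τ] = 6501 − 1089 = 5412 = 33(197 − 33) = 5412.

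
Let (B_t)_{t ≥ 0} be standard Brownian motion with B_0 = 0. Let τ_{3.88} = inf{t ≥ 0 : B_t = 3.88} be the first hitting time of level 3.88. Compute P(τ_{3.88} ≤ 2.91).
P(τ_{3.88} ≤ 2.91) = 2(1 − Φ(3.88/√2.91)) = 2(1 − Φ(2.2745)) ≈ 0.0229

By the reflection principle for standard BM, P(τ_b ≤ t) = 2 · P(B_t ≥ b). Since B_t ~ N(0, t), P(B_t ≥ 3.88) = 1 − Φ(3.88/√t) = 1 − Φ(3.88/√2.91) = 1 − Φ(2.2745) ≈ 0.01147. Doubling: P(τ_{3.88} ≤ 2.91) ≈ 2 · 0.01147 = 0.02294 ≈ 0.0229.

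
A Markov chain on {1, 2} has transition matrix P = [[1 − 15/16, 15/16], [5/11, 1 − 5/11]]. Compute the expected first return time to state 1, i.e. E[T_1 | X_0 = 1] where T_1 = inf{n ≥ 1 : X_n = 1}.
E[T_1 | X_0 = 1] = 1/π_1 = 49/16

For an irreducible recurrent Markov chain with stationary distribution π, E[T_i | X_0 = i] = 1/π_i (Kac's formula). Here π_1 = (5/11)/(15/16 + 5/11) = (5/11)/(245/176) = 16/49, so E[T_1 | X_0 = 1] = 1/π_1 = (15/16 + 5/11)/(5/11) = (245/176)/(5/11) = 49/16.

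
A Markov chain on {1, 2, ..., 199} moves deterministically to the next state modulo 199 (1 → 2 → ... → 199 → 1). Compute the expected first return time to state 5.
E[T_5 | X_0 = 5] = 199

The chain cycles deterministically, so starting at state 5 it returns in exactly 199 steps. Equivalently, the stationary distribution is uniform π_j = 1/199 for every state j, so by Kac's formula E[T_5] = 1/π_5 = 199.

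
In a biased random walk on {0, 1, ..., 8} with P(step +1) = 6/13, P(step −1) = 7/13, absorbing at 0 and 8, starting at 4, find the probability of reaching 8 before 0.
P(hit 8 before 0) = (1 − (7/6)^4) / (1 − (7/6)^8) = 1296/3697

Let u_k denote P(reach 8 before 0 | start at k). Boundary: u_0 = 0, u_8 = 1. Recurrence: u_k = 6/13·u_{k+1} + 7/13·u_{k-1} for 1 ≤ k ≤ 7. Try u_k = A + B·r^k with r = q/p = (7/13)/(6/13) = 7/6. Substitution satisfies the recurrence; boundary conditions give:
  u_k = (1 − r^k) / (1 − r^N) = (1 − (7/6)^4) / (1 − (7/6)^8) = 1296/3697.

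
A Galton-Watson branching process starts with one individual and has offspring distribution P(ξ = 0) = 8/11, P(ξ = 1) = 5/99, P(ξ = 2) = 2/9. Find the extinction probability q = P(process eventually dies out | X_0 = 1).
q = 1

Mean offspring μ = 0·8/11 + 1·5/99 + 2·2/9 = 49/99 ≤ 1. For μ ≤ 1 with offspring not concentrated at 1, the Galton-Watson process goes extinct almost surely, so q = 1.
(Algebraic check: The pgf is f(s) = 8/11 + 5/99·s + 2/9·s². The extinction probability q is the smallest fixed point of f in [0, 1]. Setting s = f(s):
  2/9·s² + (5/99 − 1)·s + 8/11 = 0
  2/9·s² − (8/11 + 2/9)·s + 8/11 = 0
which factors as (s − 1)·(2/9·s − 8/11) = 0, giving roots s = 1 and s = (8/11)/(2/9) = 36/11. Since 36/11 ≥ 1, the smallest root in [0, 1] is s = 1.)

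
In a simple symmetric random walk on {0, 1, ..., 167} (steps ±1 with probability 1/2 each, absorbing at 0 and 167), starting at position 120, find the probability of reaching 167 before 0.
P(hit 167 before 0) = 120/167

Let u_k = P(hit 167 before 0 | start at k). Then u_0 = 0, u_167 = 1, and u_k = u_{k-1}/2 + u_{k+1}/2 for 1 ≤ k ≤ 166. This harmonic recurrence is solved by u_k = k/167, giving u_120 = 120/167.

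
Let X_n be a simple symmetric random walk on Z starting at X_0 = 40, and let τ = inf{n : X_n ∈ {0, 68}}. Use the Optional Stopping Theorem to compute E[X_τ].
E[X_τ] = 40

X_n is a martingale and τ is a bounded-mean stopping time (indeed τ is finite a.s. with bounded expectation since the walk is in a bounded region). By the OST, E[X_τ] = E[X_0] = 40. Equivalently: E[X_τ] = 68 · P(hit 68 first) + 0 · P(hit 0 first) = 68 · (40/68) = 40.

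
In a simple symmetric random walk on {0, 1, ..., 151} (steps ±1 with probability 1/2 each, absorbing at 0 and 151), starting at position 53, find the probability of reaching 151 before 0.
P(hit 151 before 0) = 53/151

Let u_k = P(hit 151 before 0 | start at k). Then u_0 = 0, u_151 = 1, and u_k = u_{k-1}/2 + u_{k+1}/2 for 1 ≤ k ≤ 150. This harmonic recurrence is solved by u_k = k/151, giving u_53 = 53/151.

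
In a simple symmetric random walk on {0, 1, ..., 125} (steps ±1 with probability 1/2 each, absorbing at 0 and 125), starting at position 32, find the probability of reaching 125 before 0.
P(hit 125 before 0) = 32/125

Let u_k = P(hit 125 before 0 | start at k). Then u_0 = 0, u_125 = 1, and u_k = u_{k-1}/2 + u_{k+1}/2 for 1 ≤ k ≤ 124. This harmonic recurrence is solved by u_k = k/125, giving u_32 = 32/125.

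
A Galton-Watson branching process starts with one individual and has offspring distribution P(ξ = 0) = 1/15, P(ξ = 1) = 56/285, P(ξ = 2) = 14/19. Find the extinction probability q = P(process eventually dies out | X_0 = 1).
q = 19/210

The pgf is f(s) = 1/15 + 56/285·s + 14/19·s². The extinction probability q is the smallest fixed point of f in [0, 1]. Setting s = f(s):
  14/19·s² + (56/285 − 1)·s + 1/15 = 0
  14/19·s² − (1/15 + 14/19)·s + 1/15 = 0
which factors as (s − 1)·(14/19·s − 1/15) = 0, giving roots s = 1 and s = (1/15)/(14/19) = 19/210.
Mean offspring μ = 56/285 + 2·14/19 = 476/285 > 1 (supercritical), so q < 1. The extinction probability is the smaller root: q = (1/15)/(14/19) = 19/210.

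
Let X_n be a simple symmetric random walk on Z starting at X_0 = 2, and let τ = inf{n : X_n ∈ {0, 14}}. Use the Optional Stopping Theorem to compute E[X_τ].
E[X_τ] = 2

X_n is a martingale and τ is a bounded-mean stopping time (indeed τ is finite a.s. with bounded expectation since the walk is in a bounded region). By the OST, E[X_τ] = E[X_0] = 2. Equivalently: E[X_τ] = 14 · P(hit 14 first) + 0 · P(hit 0 first) = 14 · (2/14) = 2.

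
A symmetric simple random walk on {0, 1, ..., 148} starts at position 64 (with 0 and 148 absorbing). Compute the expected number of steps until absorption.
E[τ | X_0 = 64] = 5376

Let v_k = E[τ | X_0 = k]. Boundary: v_0 = v_148 = 0. Recurrence: v_k = 1 + (v_{k-1} + v_{k+1})/2 for 1 ≤ k ≤ 147. The particular solution to v_k − (v_{k-1} + v_{k+1})/2 = 1 is v_k = −k^2. Adding homogeneous solution A + B k and matching boundaries gives v_k = k (148 − k). Substituting k = 64: v_64 = 64 · 84 = 5376.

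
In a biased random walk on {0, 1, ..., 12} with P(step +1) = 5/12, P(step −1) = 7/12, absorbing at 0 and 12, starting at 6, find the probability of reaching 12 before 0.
P(hit 12 before 0) = (1 − (7/5)^6) / (1 − (7/5)^12) = 15625/133274

Let u_k denote P(reach 12 before 0 | start at k). Boundary: u_0 = 0, u_12 = 1. Recurrence: u_k = 5/12·u_{k+1} + 7/12·u_{k-1} for 1 ≤ k ≤ 11. Try u_k = A + B·r^k with r = q/p = (7/12)/(5/12) = 7/5. Substitution satisfies the recurrence; boundary conditions give:
  u_k = (1 − r^k) / (1 − r^N) = (1 − (7/5)^6) / (1 − (7/5)^12) = 15625/133274.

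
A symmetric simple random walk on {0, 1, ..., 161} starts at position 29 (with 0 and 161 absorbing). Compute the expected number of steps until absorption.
E[τ | X_0 = 29] = 3828

Let v_k = E[τ | X_0 = k]. Boundary: v_0 = v_161 = 0. Recurrence: v_k = 1 + (v_{k-1} + v_{k+1})/2 for 1 ≤ k ≤ 160. The particular solution to v_k − (v_{k-1} + v_{k+1})/2 = 1 is v_k = −k^2. Adding homogeneous solution A + B k and matching boundaries gives v_k = k (161 − k). Substituting k = 29: v_29 = 29 · 132 = 3828.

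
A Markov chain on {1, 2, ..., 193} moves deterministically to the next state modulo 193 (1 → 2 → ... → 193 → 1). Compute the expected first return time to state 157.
E[T_157 | X_0 = 157] = 193

The chain cycles deterministically, so starting at state 157 it returns in exactly 193 steps. Equivalently, the stationary distribution is uniform π_j = 1/193 for every state j, so by Kac's formula E[T_157] = 1/π_157 = 193.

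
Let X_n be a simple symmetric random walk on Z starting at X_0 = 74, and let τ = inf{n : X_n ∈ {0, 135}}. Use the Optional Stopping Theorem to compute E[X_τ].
E[X_τ] = 74

X_n is a martingale and τ is a bounded-mean stopping time (indeed τ is finite a.s. with bounded expectation since the walk is in a bounded region). By the OST, E[X_τ] = E[X_0] = 74. Equivalently: E[X_τ] = 135 · P(hit 135 first) + 0 · P(hit 0 first) = 135 · (74/135) = 74.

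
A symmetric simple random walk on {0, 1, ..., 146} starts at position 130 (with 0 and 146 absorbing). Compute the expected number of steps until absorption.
E[τ | X_0 = 130] = 2080

Let v_k = E[τ | X_0 = k]. Boundary: v_0 = v_146 = 0. Recurrence: v_k = 1 + (v_{k-1} + v_{k+1})/2 for 1 ≤ k ≤ 145. The particular solution to v_k − (v_{k-1} + v_{k+1})/2 = 1 is v_k = −k^2. Adding homogeneous solution A + B k and matching boundaries gives v_k = k (146 − k). Substituting k = 130: v_130 = 130 · 16 = 2080.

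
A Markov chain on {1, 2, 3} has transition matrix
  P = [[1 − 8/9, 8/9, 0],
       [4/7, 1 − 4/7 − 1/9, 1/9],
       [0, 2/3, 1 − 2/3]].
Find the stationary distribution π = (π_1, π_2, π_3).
π = (27/76, 21/38, 7/76)

This is a birth-death chain on three states, which satisfies detailed balance: π_1 · P_{12} = π_2 · P_{21} and π_2 · P_{23} = π_3 · P_{32}.
From π_1 · 8/9 = π_2 · 4/7: π_2/π_1 = (8/9)/(4/7) = 14/9.
From π_2 · 1/9 = π_3 · 2/3: π_3/π_2 = (1/9)/(2/3) = 1/6.
Take π_1 proportional to 1; then unnormalized π = (1, 14/9, 7/27). Normalize by dividing by the sum 76/27:
  π = (27/76, 21/38, 7/76).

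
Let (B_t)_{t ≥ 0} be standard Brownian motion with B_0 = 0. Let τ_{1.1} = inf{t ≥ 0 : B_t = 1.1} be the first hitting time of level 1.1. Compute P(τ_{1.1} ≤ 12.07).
P(τ_{1.1} ≤ 12.07) = 2(1 − Φ(1.1/√12.07)) = 2(1 − Φ(0.3166)) ≈ 0.7515

By the reflection principle for standard BM, P(τ_b ≤ t) = 2 · P(B_t ≥ b). Since B_t ~ N(0, t), P(B_t ≥ 1.1) = 1 − Φ(1.1/√t) = 1 − Φ(1.1/√12.07) = 1 − Φ(0.3166) ≈ 0.37577. Doubling: P(τ_{1.1} ≤ 12.07) ≈ 2 · 0.37577 = 0.75154 ≈ 0.7515.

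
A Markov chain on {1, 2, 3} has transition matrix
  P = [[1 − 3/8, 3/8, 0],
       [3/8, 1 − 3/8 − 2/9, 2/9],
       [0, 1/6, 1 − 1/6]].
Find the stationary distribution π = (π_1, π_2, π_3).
π = (3/10, 3/10, 2/5)

This is a birth-death chain on three states, which satisfies detailed balance: π_1 · P_{12} = π_2 · P_{21} and π_2 · P_{23} = π_3 · P_{32}.
From π_1 · 3/8 = π_2 · 3/8: π_2/π_1 = (3/8)/(3/8) = 1.
From π_2 · 2/9 = π_3 · 1/6: π_3/π_2 = (2/9)/(1/6) = 4/3.
Take π_1 proportional to 1; then unnormalized π = (1, 1, 4/3). Normalize by dividing by the sum 10/3:
  π = (3/10, 3/10, 2/5).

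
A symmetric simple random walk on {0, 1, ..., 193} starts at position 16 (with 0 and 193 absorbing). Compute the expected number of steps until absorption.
E[τ | X_0 = 16] = 2832

Let v_k = E[τ | X_0 = k]. Boundary: v_0 = v_193 = 0. Recurrence: v_k = 1 + (v_{k-1} + v_{k+1})/2 for 1 ≤ k ≤ 192. The particular solution to v_k − (v_{k-1} + v_{k+1})/2 = 1 is v_k = −k^2. Adding homogeneous solution A + B k and matching boundaries gives v_k = k (193 − k). Substituting k = 16: v_16 = 16 · 177 = 2832.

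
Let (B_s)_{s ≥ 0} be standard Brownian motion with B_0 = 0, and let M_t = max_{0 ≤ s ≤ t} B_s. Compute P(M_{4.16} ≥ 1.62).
P(M_{4.16} ≥ 1.62) = 2·P(B_{4.16} ≥ 1.62) = 2(1 − Φ(1.62/√4.16)) ≈ 0.4270

By the reflection principle for Brownian motion, P(M_t ≥ a) = 2 · P(B_t ≥ a) for a ≥ 0. Since B_t ~ N(0, t), P(B_t ≥ 1.62) = 1 − Φ(1.62/√t) = 1 − Φ(1.62/√4.16) = 1 − Φ(0.7943). So
  P(M_{4.16} ≥ 1.62) = 2(1 − Φ(0.7943)) ≈ 0.4270.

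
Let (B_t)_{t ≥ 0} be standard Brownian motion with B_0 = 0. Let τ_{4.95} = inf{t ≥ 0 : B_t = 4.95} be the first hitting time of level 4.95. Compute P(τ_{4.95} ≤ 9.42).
P(τ_{4.95} ≤ 9.42) = 2(1 − Φ(4.95/√9.42)) = 2(1 − Φ(1.6128)) ≈ 0.1068

By the reflection principle for standard BM, P(τ_b ≤ t) = 2 · P(B_t ≥ b). Since B_t ~ N(0, t), P(B_t ≥ 4.95) = 1 − Φ(4.95/√t) = 1 − Φ(4.95/√9.42) = 1 − Φ(1.6128) ≈ 0.05339. Doubling: P(τ_{4.95} ≤ 9.42) ≈ 2 · 0.05339 = 0.10678 ≈ 0.1068.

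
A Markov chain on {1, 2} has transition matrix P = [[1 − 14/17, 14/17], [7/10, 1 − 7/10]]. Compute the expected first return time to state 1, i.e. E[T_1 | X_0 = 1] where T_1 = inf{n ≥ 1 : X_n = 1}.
E[T_1 | X_0 = 1] = 1/π_1 = 37/17

For an irreducible recurrent Markov chain with stationary distribution π, E[T_i | X_0 = i] = 1/π_i (Kac's formula). Here π_1 = (7/10)/(14/17 + 7/10) = (7/10)/(259/170) = 17/37, so E[T_1 | X_0 = 1] = 1/π_1 = (14/17 + 7/10)/(7/10) = (259/170)/(7/10) = 37/17.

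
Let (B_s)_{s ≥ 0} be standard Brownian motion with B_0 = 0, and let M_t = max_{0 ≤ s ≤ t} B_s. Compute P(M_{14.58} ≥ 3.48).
P(M_{14.58} ≥ 3.48) = 2·P(B_{14.58} ≥ 3.48) = 2(1 − Φ(3.48/√14.58)) ≈ 0.3621

By the reflection principle for Brownian motion, P(M_t ≥ a) = 2 · P(B_t ≥ a) for a ≥ 0. Since B_t ~ N(0, t), P(B_t ≥ 3.48) = 1 − Φ(3.48/√t) = 1 − Φ(3.48/√14.58) = 1 − Φ(0.9114). So
  P(M_{14.58} ≥ 3.48) = 2(1 − Φ(0.9114)) ≈ 0.3621.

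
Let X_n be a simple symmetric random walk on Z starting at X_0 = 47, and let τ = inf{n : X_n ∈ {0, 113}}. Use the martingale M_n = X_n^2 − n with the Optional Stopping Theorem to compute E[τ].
E[τ] = 3102

M_n = X_n^2 − n is a martingale (since E[X_{n+1}^2 | F_n] = X_n^2 + 1). By OST (τ has finite mean in a bounded region), E[M_τ] = E[M_0] = X_0^2 − 0 = 47^2 = 2209. Also E[M_τ] = E[X_τ^2] − E[τ]. The walk exits at 0 or 113, with P(hit 113 first) = 47/113, so E[X_τ^2] = 113^2 · 47/113 + 0 = 5311. Thus E[τ] = E[X_τ^2] − E[M_τ] = 5311 − 2209 = 3102 = 47(113 − 47) = 3102.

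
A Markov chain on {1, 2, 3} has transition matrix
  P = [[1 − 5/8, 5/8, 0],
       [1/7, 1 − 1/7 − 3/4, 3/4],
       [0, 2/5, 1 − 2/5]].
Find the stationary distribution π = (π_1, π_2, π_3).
π = (64/869, 280/869, 525/869)

This is a birth-death chain on three states, which satisfies detailed balance: π_1 · P_{12} = π_2 · P_{21} and π_2 · P_{23} = π_3 · P_{32}.
From π_1 · 5/8 = π_2 · 1/7: π_2/π_1 = (5/8)/(1/7) = 35/8.
From π_2 · 3/4 = π_3 · 2/5: π_3/π_2 = (3/4)/(2/5) = 15/8.
Take π_1 proportional to 1; then unnormalized π = (1, 35/8, 525/64). Normalize by dividing by the sum 869/64:
  π = (64/869, 280/869, 525/869).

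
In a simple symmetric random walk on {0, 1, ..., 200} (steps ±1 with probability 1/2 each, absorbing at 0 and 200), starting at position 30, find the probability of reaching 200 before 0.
P(hit 200 before 0) = 30/200 = 3/20

Let u_k = P(hit 200 before 0 | start at k). Then u_0 = 0, u_200 = 1, and u_k = u_{k-1}/2 + u_{k+1}/2 for 1 ≤ k ≤ 199. This harmonic recurrence is solved by u_k = k/200, giving u_30 = 30/200 = 3/20.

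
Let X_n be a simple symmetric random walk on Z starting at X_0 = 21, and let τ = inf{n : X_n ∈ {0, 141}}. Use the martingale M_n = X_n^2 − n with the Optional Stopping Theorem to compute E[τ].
E[τ] = 2520

M_n = X_n^2 − n is a martingale (since E[X_{n+1}^2 | F_n] = X_n^2 + 1). By OST (τ has finite mean in a bounded region), E[M_τ] = E[M_0] = X_0^2 − 0 = 21^2 = 441. Also E[M_τ] = E[X_τ^2] − E[τ]. The walk exits at 0 or 141, with P(hit 141 first) = 21/141, so E[X_τ^2] = 141^2 · 21/141 + 0 = 2961. Thus E[τ] = E[X_τ^2] − E[M_τ] = 2961 − 441 = 2520 = 21(141 − 21) = 2520.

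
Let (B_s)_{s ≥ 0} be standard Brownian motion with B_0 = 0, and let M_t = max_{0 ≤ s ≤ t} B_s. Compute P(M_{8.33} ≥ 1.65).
P(M_{8.33} ≥ 1.65) = 2·P(B_{8.33} ≥ 1.65) = 2(1 − Φ(1.65/√8.33)) ≈ 0.5675

By the reflection principle for Brownian motion, P(M_t ≥ a) = 2 · P(B_t ≥ a) for a ≥ 0. Since B_t ~ N(0, t), P(B_t ≥ 1.65) = 1 − Φ(1.65/√t) = 1 − Φ(1.65/√8.33) = 1 − Φ(0.5717). So
  P(M_{8.33} ≥ 1.65) = 2(1 − Φ(0.5717)) ≈ 0.5675.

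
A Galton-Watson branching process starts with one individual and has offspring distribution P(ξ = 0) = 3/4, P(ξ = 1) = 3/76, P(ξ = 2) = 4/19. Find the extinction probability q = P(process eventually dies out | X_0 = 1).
q = 1

Mean offspring μ = 0·3/4 + 1·3/76 + 2·4/19 = 35/76 ≤ 1. For μ ≤ 1 with offspring not concentrated at 1, the Galton-Watson process goes extinct almost surely, so q = 1.
(Algebraic check: The pgf is f(s) = 3/4 + 3/76·s + 4/19·s². The extinction probability q is the smallest fixed point of f in [0, 1]. Setting s = f(s):
  4/19·s² + (3/76 − 1)·s + 3/4 = 0
  4/19·s² − (3/4 + 4/19)·s + 3/4 = 0
which factors as (s − 1)·(4/19·s − 3/4) = 0, giving roots s = 1 and s = (3/4)/(4/19) = 57/16. Since 57/16 ≥ 1, the smallest root in [0, 1] is s = 1.)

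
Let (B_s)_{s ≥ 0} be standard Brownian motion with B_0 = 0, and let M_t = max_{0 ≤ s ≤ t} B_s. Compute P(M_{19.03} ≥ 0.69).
P(M_{19.03} ≥ 0.69) = 2·P(B_{19.03} ≥ 0.69) = 2(1 − Φ(0.69/√19.03)) ≈ 0.8743

By the reflection principle for Brownian motion, P(M_t ≥ a) = 2 · P(B_t ≥ a) for a ≥ 0. Since B_t ~ N(0, t), P(B_t ≥ 0.69) = 1 − Φ(0.69/√t) = 1 − Φ(0.69/√19.03) = 1 − Φ(0.1582). So
  P(M_{19.03} ≥ 0.69) = 2(1 − Φ(0.1582)) ≈ 0.8743.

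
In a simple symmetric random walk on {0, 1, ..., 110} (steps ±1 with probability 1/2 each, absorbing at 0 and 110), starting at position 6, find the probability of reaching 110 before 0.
P(hit 110 before 0) = 6/110 = 3/55

Let u_k = P(hit 110 before 0 | start at k). Then u_0 = 0, u_110 = 1, and u_k = u_{k-1}/2 + u_{k+1}/2 for 1 ≤ k ≤ 109. This harmonic recurrence is solved by u_k = k/110, giving u_6 = 6/110 = 3/55.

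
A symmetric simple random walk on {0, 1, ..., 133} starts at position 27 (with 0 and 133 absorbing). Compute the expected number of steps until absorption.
E[τ | X_0 = 27] = 2862

Let v_k = E[τ | X_0 = k]. Boundary: v_0 = v_133 = 0. Recurrence: v_k = 1 + (v_{k-1} + v_{k+1})/2 for 1 ≤ k ≤ 132. The particular solution to v_k − (v_{k-1} + v_{k+1})/2 = 1 is v_k = −k^2. Adding homogeneous solution A + B k and matching boundaries gives v_k = k (133 − k). Substituting k = 27: v_27 = 27 · 106 = 2862.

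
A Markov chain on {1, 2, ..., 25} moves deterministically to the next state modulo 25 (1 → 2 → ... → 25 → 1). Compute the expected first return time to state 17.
E[T_17 | X_0 = 17] = 25

The chain cycles deterministically, so starting at state 17 it returns in exactly 25 steps. Equivalently, the stationary distribution is uniform π_j = 1/25 for every state j, so by Kac's formula E[T_17] = 1/π_17 = 25.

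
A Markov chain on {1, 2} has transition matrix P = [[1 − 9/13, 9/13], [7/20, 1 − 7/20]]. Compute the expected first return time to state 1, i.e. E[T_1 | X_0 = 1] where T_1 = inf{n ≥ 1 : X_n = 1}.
E[T_1 | X_0 = 1] = 1/π_1 = 271/91

For an irreducible recurrent Markov chain with stationary distribution π, E[T_i | X_0 = i] = 1/π_i (Kac's formula). Here π_1 = (7/20)/(9/13 + 7/20) = (7/20)/(271/260) = 91/271, so E[T_1 | X_0 = 1] = 1/π_1 = (9/13 + 7/20)/(7/20) = (271/260)/(7/20) = 271/91.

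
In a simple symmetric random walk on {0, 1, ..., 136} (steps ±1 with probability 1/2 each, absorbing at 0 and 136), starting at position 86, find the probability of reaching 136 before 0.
P(hit 136 before 0) = 86/136 = 43/68

Let u_k = P(hit 136 before 0 | start at k). Then u_0 = 0, u_136 = 1, and u_k = u_{k-1}/2 + u_{k+1}/2 for 1 ≤ k ≤ 135. This harmonic recurrence is solved by u_k = k/136, giving u_86 = 86/136 = 43/68.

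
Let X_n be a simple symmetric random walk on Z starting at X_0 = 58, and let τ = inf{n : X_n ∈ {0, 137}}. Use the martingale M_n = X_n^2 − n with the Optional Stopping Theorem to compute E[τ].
E[τ] = 4582

M_n = X_n^2 − n is a martingale (since E[X_{n+1}^2 | F_n] = X_n^2 + 1). By OST (τ has finite mean in a bounded region), E[M_τ] = E[M_0] = X_0^2 − 0 = 58^2 = 3364. Also E[M_τ] = E[X_τ^2] − E[τ]. The walk exits at 0 or 137, with P(hit 137 first) = 58/137, so E[X_τ^2] = 137^2 · 58/137 + 0 = 7946. Thus E[τ] = E[X_τ^2] − E[M_τ] = 7946 − 3364 = 4582 = 58(137 − 58) = 4582.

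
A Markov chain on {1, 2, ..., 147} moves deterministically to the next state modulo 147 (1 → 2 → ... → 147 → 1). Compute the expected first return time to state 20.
E[T_20 | X_0 = 20] = 147

The chain cycles deterministically, so starting at state 20 it returns in exactly 147 steps. Equivalently, the stationary distribution is uniform π_j = 1/147 for every state j, so by Kac's formula E[T_20] = 1/π_20 = 147.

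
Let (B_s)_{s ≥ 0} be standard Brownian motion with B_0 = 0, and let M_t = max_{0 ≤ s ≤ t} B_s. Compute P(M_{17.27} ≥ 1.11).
P(M_{17.27} ≥ 1.11) = 2·P(B_{17.27} ≥ 1.11) = 2(1 − Φ(1.11/√17.27)) ≈ 0.7894

By the reflection principle for Brownian motion, P(M_t ≥ a) = 2 · P(B_t ≥ a) for a ≥ 0. Since B_t ~ N(0, t), P(B_t ≥ 1.11) = 1 − Φ(1.11/√t) = 1 − Φ(1.11/√17.27) = 1 − Φ(0.2671). So
  P(M_{17.27} ≥ 1.11) = 2(1 − Φ(0.2671)) ≈ 0.7894.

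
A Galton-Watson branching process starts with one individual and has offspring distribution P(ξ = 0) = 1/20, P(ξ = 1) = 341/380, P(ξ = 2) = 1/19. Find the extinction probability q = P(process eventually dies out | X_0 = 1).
q = 19/20

The pgf is f(s) = 1/20 + 341/380·s + 1/19·s². The extinction probability q is the smallest fixed point of f in [0, 1]. Setting s = f(s):
  1/19·s² + (341/380 − 1)·s + 1/20 = 0
  1/19·s² − (1/20 + 1/19)·s + 1/20 = 0
which factors as (s − 1)·(1/19·s − 1/20) = 0, giving roots s = 1 and s = (1/20)/(1/19) = 19/20.
Mean offspring μ = 341/380 + 2·1/19 = 381/380 > 1 (supercritical), so q < 1. The extinction probability is the smaller root: q = (1/20)/(1/19) = 19/20.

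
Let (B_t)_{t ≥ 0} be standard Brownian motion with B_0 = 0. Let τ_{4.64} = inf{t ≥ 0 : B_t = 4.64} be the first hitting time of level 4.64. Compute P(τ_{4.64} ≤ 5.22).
P(τ_{4.64} ≤ 5.22) = 2(1 − Φ(4.64/√5.22)) = 2(1 − Φ(2.0309)) ≈ 0.0423

By the reflection principle for standard BM, P(τ_b ≤ t) = 2 · P(B_t ≥ b). Since B_t ~ N(0, t), P(B_t ≥ 4.64) = 1 − Φ(4.64/√t) = 1 − Φ(4.64/√5.22) = 1 − Φ(2.0309) ≈ 0.02113. Doubling: P(τ_{4.64} ≤ 5.22) ≈ 2 · 0.02113 = 0.04226 ≈ 0.0423.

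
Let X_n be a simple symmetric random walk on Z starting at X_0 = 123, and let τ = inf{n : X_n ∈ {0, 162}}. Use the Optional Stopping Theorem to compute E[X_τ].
E[X_τ] = 123

X_n is a martingale and τ is a bounded-mean stopping time (indeed τ is finite a.s. with bounded expectation since the walk is in a bounded region). By the OST, E[X_τ] = E[X_0] = 123. Equivalently: E[X_τ] = 162 · P(hit 162 first) + 0 · P(hit 0 first) = 162 · (123/162) = 123.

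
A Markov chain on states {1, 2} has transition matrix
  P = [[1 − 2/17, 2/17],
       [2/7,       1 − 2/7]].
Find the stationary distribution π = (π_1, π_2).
π_1 = 17/24, π_2 = 7/24

Solve πP = π with π_1 + π_2 = 1. From πP = π: π_1 · (1 − 2/17) + π_2 · 2/7 = π_1 ⇒ π_2 · 2/7 = π_1 · 2/17 ⇒ π_2/π_1 = (2/17)/(2/7) = 7/17. Together with π_1 + π_2 = 1:
  π_1 = (2/7)/(2/17 + 2/7) = (2/7)/(48/119) = 17/24,
  π_2 = (2/17)/(2/17 + 2/7) = (2/17)/(48/119) = 7/24.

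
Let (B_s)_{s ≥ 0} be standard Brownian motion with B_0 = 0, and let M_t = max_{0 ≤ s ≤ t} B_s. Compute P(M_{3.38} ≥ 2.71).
P(M_{3.38} ≥ 2.71) = 2·P(B_{3.38} ≥ 2.71) = 2(1 − Φ(2.71/√3.38)) ≈ 0.1405

By the reflection principle for Brownian motion, P(M_t ≥ a) = 2 · P(B_t ≥ a) for a ≥ 0. Since B_t ~ N(0, t), P(B_t ≥ 2.71) = 1 − Φ(2.71/√t) = 1 − Φ(2.71/√3.38) = 1 − Φ(1.4740). So
  P(M_{3.38} ≥ 2.71) = 2(1 − Φ(1.4740)) ≈ 0.1405.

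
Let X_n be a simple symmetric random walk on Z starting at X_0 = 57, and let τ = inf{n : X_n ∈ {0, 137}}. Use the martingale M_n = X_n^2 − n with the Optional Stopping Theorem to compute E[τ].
E[τ] = 4560

M_n = X_n^2 − n is a martingale (since E[X_{n+1}^2 | F_n] = X_n^2 + 1). By OST (τ has finite mean in a bounded region), E[M_τ] = E[M_0] = X_0^2 − 0 = 57^2 = 3249. Also E[M_τ] = E[X_τ^2] − E[τ]. The walk exits at 0 or 137, with P(hit 137 first) = 57/137, so E[X_τ^2] = 137^2 · 57/137 + 0 = 7809. Thus E[τ] = E[X_τ^2] − E[M_τ] = 7809 − 3249 = 4560 = 57(137 − 57) = 4560.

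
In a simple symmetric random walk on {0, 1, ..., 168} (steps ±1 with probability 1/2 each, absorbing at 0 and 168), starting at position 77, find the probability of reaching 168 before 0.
P(hit 168 before 0) = 77/168 = 11/24

Let u_k = P(hit 168 before 0 | start at k). Then u_0 = 0, u_168 = 1, and u_k = u_{k-1}/2 + u_{k+1}/2 for 1 ≤ k ≤ 167. This harmonic recurrence is solved by u_k = k/168, giving u_77 = 77/168 = 11/24.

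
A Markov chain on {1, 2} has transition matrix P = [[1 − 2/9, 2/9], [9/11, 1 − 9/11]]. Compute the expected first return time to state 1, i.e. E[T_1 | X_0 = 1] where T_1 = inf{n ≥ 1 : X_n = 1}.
E[T_1 | X_0 = 1] = 1/π_1 = 103/81

For an irreducible recurrent Markov chain with stationary distribution π, E[T_i | X_0 = i] = 1/π_i (Kac's formula). Here π_1 = (9/11)/(2/9 + 9/11) = (9/11)/(103/99) = 81/103, so E[T_1 | X_0 = 1] = 1/π_1 = (2/9 + 9/11)/(9/11) = (103/99)/(9/11) = 103/81.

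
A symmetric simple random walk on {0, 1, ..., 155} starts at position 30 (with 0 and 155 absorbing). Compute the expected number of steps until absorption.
E[τ | X_0 = 30] = 3750

Let v_k = E[τ | X_0 = k]. Boundary: v_0 = v_155 = 0. Recurrence: v_k = 1 + (v_{k-1} + v_{k+1})/2 for 1 ≤ k ≤ 154. The particular solution to v_k − (v_{k-1} + v_{k+1})/2 = 1 is v_k = −k^2. Adding homogeneous solution A + B k and matching boundaries gives v_k = k (155 − k). Substituting k = 30: v_30 = 30 · 125 = 3750.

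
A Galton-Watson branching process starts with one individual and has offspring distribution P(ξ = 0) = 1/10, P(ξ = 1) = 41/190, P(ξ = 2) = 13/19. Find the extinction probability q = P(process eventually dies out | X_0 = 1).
q = 19/130

The pgf is f(s) = 1/10 + 41/190·s + 13/19·s². The extinction probability q is the smallest fixed point of f in [0, 1]. Setting s = f(s):
  13/19·s² + (41/190 − 1)·s + 1/10 = 0
  13/19·s² − (1/10 + 13/19)·s + 1/10 = 0
which factors as (s − 1)·(13/19·s − 1/10) = 0, giving roots s = 1 and s = (1/10)/(13/19) = 19/130.
Mean offspring μ = 41/190 + 2·13/19 = 301/190 > 1 (supercritical), so q < 1. The extinction probability is the smaller root: q = (1/10)/(13/19) = 19/130.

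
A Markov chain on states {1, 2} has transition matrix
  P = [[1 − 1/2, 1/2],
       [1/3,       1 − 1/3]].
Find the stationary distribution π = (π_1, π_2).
π_1 = 2/5, π_2 = 3/5

Solve πP = π with π_1 + π_2 = 1. From πP = π: π_1 · (1 − 1/2) + π_2 · 1/3 = π_1 ⇒ π_2 · 1/3 = π_1 · 1/2 ⇒ π_2/π_1 = (1/2)/(1/3) = 3/2. Together with π_1 + π_2 = 1:
  π_1 = (1/3)/(1/2 + 1/3) = (1/3)/(5/6) = 2/5,
  π_2 = (1/2)/(1/2 + 1/3) = (1/2)/(5/6) = 3/5.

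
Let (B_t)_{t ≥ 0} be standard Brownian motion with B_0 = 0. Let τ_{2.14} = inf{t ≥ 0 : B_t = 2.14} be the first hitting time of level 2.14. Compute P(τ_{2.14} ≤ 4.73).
P(τ_{2.14} ≤ 4.73) = 2(1 − Φ(2.14/√4.73)) = 2(1 − Φ(0.9840)) ≈ 0.3251

By the reflection principle for standard BM, P(τ_b ≤ t) = 2 · P(B_t ≥ b). Since B_t ~ N(0, t), P(B_t ≥ 2.14) = 1 − Φ(2.14/√t) = 1 − Φ(2.14/√4.73) = 1 − Φ(0.9840) ≈ 0.16256. Doubling: P(τ_{2.14} ≤ 4.73) ≈ 2 · 0.16256 = 0.32512 ≈ 0.3251.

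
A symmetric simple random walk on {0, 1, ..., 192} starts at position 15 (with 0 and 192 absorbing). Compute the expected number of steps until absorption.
E[τ | X_0 = 15] = 2655

Let v_k = E[τ | X_0 = k]. Boundary: v_0 = v_192 = 0. Recurrence: v_k = 1 + (v_{k-1} + v_{k+1})/2 for 1 ≤ k ≤ 191. The particular solution to v_k − (v_{k-1} + v_{k+1})/2 = 1 is v_k = −k^2. Adding homogeneous solution A + B k and matching boundaries gives v_k = k (192 − k). Substituting k = 15: v_15 = 15 · 177 = 2655.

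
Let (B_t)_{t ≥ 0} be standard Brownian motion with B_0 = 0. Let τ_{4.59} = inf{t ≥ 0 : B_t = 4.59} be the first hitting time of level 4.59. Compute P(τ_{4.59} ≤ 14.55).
P(τ_{4.59} ≤ 14.55) = 2(1 − Φ(4.59/√14.55)) = 2(1 − Φ(1.2033)) ≈ 0.2289

By the reflection principle for standard BM, P(τ_b ≤ t) = 2 · P(B_t ≥ b). Since B_t ~ N(0, t), P(B_t ≥ 4.59) = 1 − Φ(4.59/√t) = 1 − Φ(4.59/√14.55) = 1 − Φ(1.2033) ≈ 0.11443. Doubling: P(τ_{4.59} ≤ 14.55) ≈ 2 · 0.11443 = 0.22886 ≈ 0.2289.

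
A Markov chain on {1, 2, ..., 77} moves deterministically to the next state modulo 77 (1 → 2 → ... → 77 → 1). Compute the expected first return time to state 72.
E[T_72 | X_0 = 72] = 77

The chain cycles deterministically, so starting at state 72 it returns in exactly 77 steps. Equivalently, the stationary distribution is uniform π_j = 1/77 for every state j, so by Kac's formula E[T_72] = 1/π_72 = 77.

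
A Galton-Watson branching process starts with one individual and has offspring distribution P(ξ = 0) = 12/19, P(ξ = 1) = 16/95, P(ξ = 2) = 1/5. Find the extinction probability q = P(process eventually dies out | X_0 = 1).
q = 1

Mean offspring μ = 0·12/19 + 1·16/95 + 2·1/5 = 54/95 ≤ 1. For μ ≤ 1 with offspring not concentrated at 1, the Galton-Watson process goes extinct almost surely, so q = 1.
(Algebraic check: The pgf is f(s) = 12/19 + 16/95·s + 1/5·s². The extinction probability q is the smallest fixed point of f in [0, 1]. Setting s = f(s):
  1/5·s² + (16/95 − 1)·s + 12/19 = 0
  1/5·s² − (12/19 + 1/5)·s + 12/19 = 0
which factors as (s − 1)·(1/5·s − 12/19) = 0, giving roots s = 1 and s = (12/19)/(1/5) = 60/19. Since 60/19 ≥ 1, the smallest root in [0, 1] is s = 1.)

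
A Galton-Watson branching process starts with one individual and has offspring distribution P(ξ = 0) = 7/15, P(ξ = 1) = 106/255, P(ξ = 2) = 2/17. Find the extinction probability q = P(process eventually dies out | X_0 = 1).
q = 1

Mean offspring μ = 0·7/15 + 1·106/255 + 2·2/17 = 166/255 ≤ 1. For μ ≤ 1 with offspring not concentrated at 1, the Galton-Watson process goes extinct almost surely, so q = 1.
(Algebraic check: The pgf is f(s) = 7/15 + 106/255·s + 2/17·s². The extinction probability q is the smallest fixed point of f in [0, 1]. Setting s = f(s):
  2/17·s² + (106/255 − 1)·s + 7/15 = 0
  2/17·s² − (7/15 + 2/17)·s + 7/15 = 0
which factors as (s − 1)·(2/17·s − 7/15) = 0, giving roots s = 1 and s = (7/15)/(2/17) = 119/30. Since 119/30 ≥ 1, the smallest root in [0, 1] is s = 1.)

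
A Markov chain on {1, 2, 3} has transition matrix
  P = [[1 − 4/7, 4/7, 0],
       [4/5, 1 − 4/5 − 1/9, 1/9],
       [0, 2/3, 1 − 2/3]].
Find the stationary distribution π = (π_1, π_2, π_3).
π = (6/11, 30/77, 5/77)

This is a birth-death chain on three states, which satisfies detailed balance: π_1 · P_{12} = π_2 · P_{21} and π_2 · P_{23} = π_3 · P_{32}.
From π_1 · 4/7 = π_2 · 4/5: π_2/π_1 = (4/7)/(4/5) = 5/7.
From π_2 · 1/9 = π_3 · 2/3: π_3/π_2 = (1/9)/(2/3) = 1/6.
Take π_1 proportional to 1; then unnormalized π = (1, 5/7, 5/42). Normalize by dividing by the sum 11/6:
  π = (6/11, 30/77, 5/77).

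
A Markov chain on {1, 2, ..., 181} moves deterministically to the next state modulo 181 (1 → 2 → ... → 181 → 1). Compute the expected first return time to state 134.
E[T_134 | X_0 = 134] = 181

The chain cycles deterministically, so starting at state 134 it returns in exactly 181 steps. Equivalently, the stationary distribution is uniform π_j = 1/181 for every state j, so by Kac's formula E[T_134] = 1/π_134 = 181.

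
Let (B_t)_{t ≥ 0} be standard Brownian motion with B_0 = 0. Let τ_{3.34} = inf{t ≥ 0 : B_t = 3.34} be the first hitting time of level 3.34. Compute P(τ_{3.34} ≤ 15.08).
P(τ_{3.34} ≤ 15.08) = 2(1 − Φ(3.34/√15.08)) = 2(1 − Φ(0.8601)) ≈ 0.3897

By the reflection principle for standard BM, P(τ_b ≤ t) = 2 · P(B_t ≥ b). Since B_t ~ N(0, t), P(B_t ≥ 3.34) = 1 − Φ(3.34/√t) = 1 − Φ(3.34/√15.08) = 1 − Φ(0.8601) ≈ 0.19487. Doubling: P(τ_{3.34} ≤ 15.08) ≈ 2 · 0.19487 = 0.38974 ≈ 0.3897.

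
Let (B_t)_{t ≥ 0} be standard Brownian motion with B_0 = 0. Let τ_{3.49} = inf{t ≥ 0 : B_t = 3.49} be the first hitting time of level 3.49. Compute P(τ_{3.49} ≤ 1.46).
P(τ_{3.49} ≤ 1.46) = 2(1 − Φ(3.49/√1.46)) = 2(1 − Φ(2.8883)) ≈ 0.0039

By the reflection principle for standard BM, P(τ_b ≤ t) = 2 · P(B_t ≥ b). Since B_t ~ N(0, t), P(B_t ≥ 3.49) = 1 − Φ(3.49/√t) = 1 − Φ(3.49/√1.46) = 1 − Φ(2.8883) ≈ 0.00194. Doubling: P(τ_{3.49} ≤ 1.46) ≈ 2 · 0.00194 = 0.00388 ≈ 0.0039.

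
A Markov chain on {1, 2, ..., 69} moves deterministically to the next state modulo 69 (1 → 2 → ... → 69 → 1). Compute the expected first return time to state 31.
E[T_31 | X_0 = 31] = 69

The chain cycles deterministically, so starting at state 31 it returns in exactly 69 steps. Equivalently, the stationary distribution is uniform π_j = 1/69 for every state j, so by Kac's formula E[T_31] = 1/π_31 = 69.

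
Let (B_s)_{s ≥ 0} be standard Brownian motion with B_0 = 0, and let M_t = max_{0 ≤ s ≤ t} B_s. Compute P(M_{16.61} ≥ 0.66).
P(M_{16.61} ≥ 0.66) = 2·P(B_{16.61} ≥ 0.66) = 2(1 − Φ(0.66/√16.61)) ≈ 0.8714

By the reflection principle for Brownian motion, P(M_t ≥ a) = 2 · P(B_t ≥ a) for a ≥ 0. Since B_t ~ N(0, t), P(B_t ≥ 0.66) = 1 − Φ(0.66/√t) = 1 − Φ(0.66/√16.61) = 1 − Φ(0.1619). So
  P(M_{16.61} ≥ 0.66) = 2(1 − Φ(0.1619)) ≈ 0.8714.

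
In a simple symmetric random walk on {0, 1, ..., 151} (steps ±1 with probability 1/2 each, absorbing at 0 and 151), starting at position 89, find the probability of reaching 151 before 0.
P(hit 151 before 0) = 89/151

Let u_k = P(hit 151 before 0 | start at k). Then u_0 = 0, u_151 = 1, and u_k = u_{k-1}/2 + u_{k+1}/2 for 1 ≤ k ≤ 150. This harmonic recurrence is solved by u_k = k/151, giving u_89 = 89/151.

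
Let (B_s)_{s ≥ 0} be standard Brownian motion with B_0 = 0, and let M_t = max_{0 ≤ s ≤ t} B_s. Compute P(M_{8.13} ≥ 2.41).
P(M_{8.13} ≥ 2.41) = 2·P(B_{8.13} ≥ 2.41) = 2(1 − Φ(2.41/√8.13)) ≈ 0.3980

By the reflection principle for Brownian motion, P(M_t ≥ a) = 2 · P(B_t ≥ a) for a ≥ 0. Since B_t ~ N(0, t), P(B_t ≥ 2.41) = 1 − Φ(2.41/√t) = 1 − Φ(2.41/√8.13) = 1 − Φ(0.8452). So
  P(M_{8.13} ≥ 2.41) = 2(1 − Φ(0.8452)) ≈ 0.3980.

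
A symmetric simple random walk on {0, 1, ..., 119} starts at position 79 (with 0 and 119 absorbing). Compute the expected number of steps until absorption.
E[τ | X_0 = 79] = 3160

Let v_k = E[τ | X_0 = k]. Boundary: v_0 = v_119 = 0. Recurrence: v_k = 1 + (v_{k-1} + v_{k+1})/2 for 1 ≤ k ≤ 118. The particular solution to v_k − (v_{k-1} + v_{k+1})/2 = 1 is v_k = −k^2. Adding homogeneous solution A + B k and matching boundaries gives v_k = k (119 − k). Substituting k = 79: v_79 = 79 · 40 = 3160.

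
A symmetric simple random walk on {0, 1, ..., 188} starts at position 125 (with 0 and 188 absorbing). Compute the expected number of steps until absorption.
E[τ | X_0 = 125] = 7875

Let v_k = E[τ | X_0 = k]. Boundary: v_0 = v_188 = 0. Recurrence: v_k = 1 + (v_{k-1} + v_{k+1})/2 for 1 ≤ k ≤ 187. The particular solution to v_k − (v_{k-1} + v_{k+1})/2 = 1 is v_k = −k^2. Adding homogeneous solution A + B k and matching boundaries gives v_k = k (188 − k). Substituting k = 125: v_125 = 125 · 63 = 7875.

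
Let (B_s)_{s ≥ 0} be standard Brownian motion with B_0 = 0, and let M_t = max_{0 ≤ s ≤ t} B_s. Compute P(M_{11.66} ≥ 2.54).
P(M_{11.66} ≥ 2.54) = 2·P(B_{11.66} ≥ 2.54) = 2(1 − Φ(2.54/√11.66)) ≈ 0.4570

By the reflection principle for Brownian motion, P(M_t ≥ a) = 2 · P(B_t ≥ a) for a ≥ 0. Since B_t ~ N(0, t), P(B_t ≥ 2.54) = 1 − Φ(2.54/√t) = 1 − Φ(2.54/√11.66) = 1 − Φ(0.7438). So
  P(M_{11.66} ≥ 2.54) = 2(1 − Φ(0.7438)) ≈ 0.4570.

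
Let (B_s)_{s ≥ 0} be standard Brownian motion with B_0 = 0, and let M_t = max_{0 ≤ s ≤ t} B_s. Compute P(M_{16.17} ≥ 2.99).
P(M_{16.17} ≥ 2.99) = 2·P(B_{16.17} ≥ 2.99) = 2(1 − Φ(2.99/√16.17)) ≈ 0.4571

By the reflection principle for Brownian motion, P(M_t ≥ a) = 2 · P(B_t ≥ a) for a ≥ 0. Since B_t ~ N(0, t), P(B_t ≥ 2.99) = 1 − Φ(2.99/√t) = 1 − Φ(2.99/√16.17) = 1 − Φ(0.7436). So
  P(M_{16.17} ≥ 2.99) = 2(1 − Φ(0.7436)) ≈ 0.4571.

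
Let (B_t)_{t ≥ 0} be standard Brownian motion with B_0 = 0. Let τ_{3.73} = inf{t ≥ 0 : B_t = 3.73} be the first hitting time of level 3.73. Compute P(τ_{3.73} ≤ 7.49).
P(τ_{3.73} ≤ 7.49) = 2(1 − Φ(3.73/√7.49)) = 2(1 − Φ(1.3629)) ≈ 0.1729

By the reflection principle for standard BM, P(τ_b ≤ t) = 2 · P(B_t ≥ b). Since B_t ~ N(0, t), P(B_t ≥ 3.73) = 1 − Φ(3.73/√t) = 1 − Φ(3.73/√7.49) = 1 − Φ(1.3629) ≈ 0.08646. Doubling: P(τ_{3.73} ≤ 7.49) ≈ 2 · 0.08646 = 0.17292 ≈ 0.1729.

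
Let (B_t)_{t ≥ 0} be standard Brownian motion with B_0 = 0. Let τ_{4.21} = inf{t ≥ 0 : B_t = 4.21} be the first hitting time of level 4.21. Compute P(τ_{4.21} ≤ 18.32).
P(τ_{4.21} ≤ 18.32) = 2(1 − Φ(4.21/√18.32)) = 2(1 − Φ(0.9836)) ≈ 0.3253

By the reflection principle for standard BM, P(τ_b ≤ t) = 2 · P(B_t ≥ b). Since B_t ~ N(0, t), P(B_t ≥ 4.21) = 1 − Φ(4.21/√t) = 1 − Φ(4.21/√18.32) = 1 − Φ(0.9836) ≈ 0.16266. Doubling: P(τ_{4.21} ≤ 18.32) ≈ 2 · 0.16266 = 0.32532 ≈ 0.3253.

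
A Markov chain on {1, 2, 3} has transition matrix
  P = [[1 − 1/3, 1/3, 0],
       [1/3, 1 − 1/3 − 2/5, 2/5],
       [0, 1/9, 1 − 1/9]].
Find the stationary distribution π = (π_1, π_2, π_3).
π = (5/28, 5/28, 9/14)

This is a birth-death chain on three states, which satisfies detailed balance: π_1 · P_{12} = π_2 · P_{21} and π_2 · P_{23} = π_3 · P_{32}.
From π_1 · 1/3 = π_2 · 1/3: π_2/π_1 = (1/3)/(1/3) = 1.
From π_2 · 2/5 = π_3 · 1/9: π_3/π_2 = (2/5)/(1/9) = 18/5.
Take π_1 proportional to 1; then unnormalized π = (1, 1, 18/5). Normalize by dividing by the sum 28/5:
  π = (5/28, 5/28, 9/14).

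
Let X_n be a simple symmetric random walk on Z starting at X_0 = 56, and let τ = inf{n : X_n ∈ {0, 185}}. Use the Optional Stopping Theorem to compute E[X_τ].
E[X_τ] = 56

X_n is a martingale and τ is a bounded-mean stopping time (indeed τ is finite a.s. with bounded expectation since the walk is in a bounded region). By the OST, E[X_τ] = E[X_0] = 56. Equivalently: E[X_τ] = 185 · P(hit 185 first) + 0 · P(hit 0 first) = 185 · (56/185) = 56.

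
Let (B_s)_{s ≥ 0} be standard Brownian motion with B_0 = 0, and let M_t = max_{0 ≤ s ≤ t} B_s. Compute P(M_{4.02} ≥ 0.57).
P(M_{4.02} ≥ 0.57) = 2·P(B_{4.02} ≥ 0.57) = 2(1 − Φ(0.57/√4.02)) ≈ 0.7762

By the reflection principle for Brownian motion, P(M_t ≥ a) = 2 · P(B_t ≥ a) for a ≥ 0. Since B_t ~ N(0, t), P(B_t ≥ 0.57) = 1 − Φ(0.57/√t) = 1 − Φ(0.57/√4.02) = 1 − Φ(0.2843). So
  P(M_{4.02} ≥ 0.57) = 2(1 − Φ(0.2843)) ≈ 0.7762.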